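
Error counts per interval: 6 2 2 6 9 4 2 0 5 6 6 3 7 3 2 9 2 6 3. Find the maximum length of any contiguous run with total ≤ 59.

Extend to the right; shrink from the left whenever the sum exceeds 59:
→ 6: sum 6, len 1
→ 2: sum 8, len 2
→ 2: sum 10, len 3
→ 6: sum 16, len 4
→ 9: sum 25, len 5
→ 4: sum 29, len 6
→ 2: sum 31, len 7
→ 0: sum 31, len 8
→ 5: sum 36, len 9
→ 6: sum 42, len 10
→ 6: sum 48, len 11
→ 3: sum 51, len 12
→ 7: sum 58, len 13
→ 3 (dropped 6): sum 55, len 13
→ 2: sum 57, len 14
→ 9 (dropped 2, 2, 6): sum 56, len 12
→ 2: sum 58, len 13
→ 6 (dropped 9): sum 55, len 13
→ 3: sum 58, len 14
Longest length seen: 14.

14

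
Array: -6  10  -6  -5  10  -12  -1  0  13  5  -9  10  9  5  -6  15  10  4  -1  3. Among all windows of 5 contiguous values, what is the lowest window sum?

-14

Each size-5 window and its sum:
[-6, 10, -6, -5, 10] → sum 3
[10, -6, -5, 10, -12] → sum -3
[-6, -5, 10, -12, -1] → sum -14
[-5, 10, -12, -1, 0] → sum -8
[10, -12, -1, 0, 13] → sum 10
[-12, -1, 0, 13, 5] → sum 5
[-1, 0, 13, 5, -9] → sum 8
[0, 13, 5, -9, 10] → sum 19
[13, 5, -9, 10, 9] → sum 28
[5, -9, 10, 9, 5] → sum 20
[-9, 10, 9, 5, -6] → sum 9
[10, 9, 5, -6, 15] → sum 33
[9, 5, -6, 15, 10] → sum 33
[5, -6, 15, 10, 4] → sum 28
[-6, 15, 10, 4, -1] → sum 22
[15, 10, 4, -1, 3] → sum 31
Lowest of these is -14.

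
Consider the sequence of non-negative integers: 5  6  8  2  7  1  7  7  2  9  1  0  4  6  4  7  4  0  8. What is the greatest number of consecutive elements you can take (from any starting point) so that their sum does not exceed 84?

Extend to the right; shrink from the left whenever the sum exceeds 84:
→ 5: sum 5, len 1
→ 6: sum 11, len 2
→ 8: sum 19, len 3
→ 2: sum 21, len 4
→ 7: sum 28, len 5
→ 1: sum 29, len 6
→ 7: sum 36, len 7
→ 7: sum 43, len 8
→ 2: sum 45, len 9
→ 9: sum 54, len 10
→ 1: sum 55, len 11
→ 0: sum 55, len 12
→ 4: sum 59, len 13
→ 6: sum 65, len 14
→ 4: sum 69, len 15
→ 7: sum 76, len 16
→ 4: sum 80, len 17
→ 0: sum 80, len 18
→ 8 (dropped 5): sum 83, len 18
Longest length seen: 18.

18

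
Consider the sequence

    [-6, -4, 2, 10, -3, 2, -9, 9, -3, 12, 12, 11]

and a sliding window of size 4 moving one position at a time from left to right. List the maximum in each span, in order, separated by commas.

10, 10, 10, 10, 9, 9, 12, 12, 12

(-6, -4, 2, 10) → max 10
(-4, 2, 10, -3) → max 10
(2, 10, -3, 2) → max 10
(10, -3, 2, -9) → max 10
(-3, 2, -9, 9) → max 9
(2, -9, 9, -3) → max 9
(-9, 9, -3, 12) → max 12
(9, -3, 12, 12) → max 12
(-3, 12, 12, 11) → max 12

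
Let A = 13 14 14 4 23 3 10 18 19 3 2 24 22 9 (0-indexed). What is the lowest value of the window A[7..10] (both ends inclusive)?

Elements at indices 7..10: 18, 19, 3, 2
min(18, 19, 3, 2) = 2

2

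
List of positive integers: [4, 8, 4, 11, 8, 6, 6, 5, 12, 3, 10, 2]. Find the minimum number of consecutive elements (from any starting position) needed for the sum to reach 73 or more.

10

Extend right; whenever the sum reaches 73, record the length and shrink from the left:
add 4: running sum 4 < 73
add 8: running sum 12 < 73
add 4: running sum 16 < 73
add 11: running sum 27 < 73
add 8: running sum 35 < 73
add 6: running sum 41 < 73
add 6: running sum 47 < 73
add 5: running sum 52 < 73
add 12: running sum 64 < 73
add 3: running sum 67 < 73
add 10: shortest ending here [8, 4, 11, 8, 6, 6, 5, 12, 3, 10] sum 73, len 10
add 2: shortest ending here [8, 4, 11, 8, 6, 6, 5, 12, 3, 10, 2] sum 75, len 11
Shortest qualifying length: 10.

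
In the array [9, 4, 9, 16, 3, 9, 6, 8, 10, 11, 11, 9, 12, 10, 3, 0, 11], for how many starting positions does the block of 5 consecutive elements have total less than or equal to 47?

10

[9, 4, 9, 16, 3] → sum 41  ≤ 47 ✓
[4, 9, 16, 3, 9] → sum 41  ≤ 47 ✓
[9, 16, 3, 9, 6] → sum 43  ≤ 47 ✓
[16, 3, 9, 6, 8] → sum 42  ≤ 47 ✓
[3, 9, 6, 8, 10] → sum 36  ≤ 47 ✓
[9, 6, 8, 10, 11] → sum 44  ≤ 47 ✓
[6, 8, 10, 11, 11] → sum 46  ≤ 47 ✓
[8, 10, 11, 11, 9] → sum 49
[10, 11, 11, 9, 12] → sum 53
[11, 11, 9, 12, 10] → sum 53
[11, 9, 12, 10, 3] → sum 45  ≤ 47 ✓
[9, 12, 10, 3, 0] → sum 34  ≤ 47 ✓
[12, 10, 3, 0, 11] → sum 36  ≤ 47 ✓
10 windows satisfy the condition.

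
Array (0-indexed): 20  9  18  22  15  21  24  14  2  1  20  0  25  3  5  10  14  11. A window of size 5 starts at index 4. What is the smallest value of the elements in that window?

Elements at indices 4..8: 15, 21, 24, 14, 2
min(15, 21, 24, 14, 2) = 2

2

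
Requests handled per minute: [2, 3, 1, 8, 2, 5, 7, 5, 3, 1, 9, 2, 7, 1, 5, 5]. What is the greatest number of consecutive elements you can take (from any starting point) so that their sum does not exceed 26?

6

→ 2: sum 2, len 1
→ 3: sum 5, len 2
→ 1: sum 6, len 3
→ 8: sum 14, len 4
→ 2: sum 16, len 5
→ 5: sum 21, len 6
→ 7 (dropped 2): sum 26, len 6
→ 5 (dropped 3, 1, 8): sum 19, len 4
→ 3: sum 22, len 5
→ 1: sum 23, len 6
→ 9 (dropped 2, 5): sum 25, len 5
→ 2 (dropped 7): sum 20, len 5
→ 7 (dropped 5): sum 22, len 5
→ 1: sum 23, len 6
→ 5 (dropped 3): sum 25, len 6
→ 5 (dropped 1, 9): sum 20, len 5
Longest length seen: 6.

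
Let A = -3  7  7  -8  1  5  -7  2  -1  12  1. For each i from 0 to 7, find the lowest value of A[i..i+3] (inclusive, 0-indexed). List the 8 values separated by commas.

-3 7 7 -8 → min -8
7 7 -8 1 → min -8
7 -8 1 5 → min -8
-8 1 5 -7 → min -8
1 5 -7 2 → min -7
5 -7 2 -1 → min -7
-7 2 -1 12 → min -7
2 -1 12 1 → min -1

-8, -8, -8, -8, -7, -7, -7, -1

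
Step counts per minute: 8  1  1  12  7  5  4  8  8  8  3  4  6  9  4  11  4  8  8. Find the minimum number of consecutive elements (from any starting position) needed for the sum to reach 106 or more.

16

Extend right; whenever the sum reaches 106, record the length and shrink from the left:
add 8: running sum 8 < 106
add 1: running sum 9 < 106
add 1: running sum 10 < 106
add 12: running sum 22 < 106
add 7: running sum 29 < 106
add 5: running sum 34 < 106
add 4: running sum 38 < 106
add 8: running sum 46 < 106
add 8: running sum 54 < 106
add 8: running sum 62 < 106
add 3: running sum 65 < 106
add 4: running sum 69 < 106
add 6: running sum 75 < 106
add 9: running sum 84 < 106
add 4: running sum 88 < 106
add 11: running sum 99 < 106
add 4: running sum 103 < 106
end 17: [8, 1, 1, 12, 7, 5, 4, 8, 8, 8, 3, 4, 6, 9, 4, 11, 4, 8] sum 111, len 18
end 18: [12, 7, 5, 4, 8, 8, 8, 3, 4, 6, 9, 4, 11, 4, 8, 8] sum 109, len 16
Shortest qualifying length: 16.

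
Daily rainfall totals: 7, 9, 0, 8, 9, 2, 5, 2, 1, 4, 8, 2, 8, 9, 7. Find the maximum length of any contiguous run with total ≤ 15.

5

[7] sum 7 len 1
[9] sum 9 len 1
[9, 0] sum 9 len 2
[0, 8] sum 8 len 2
[9] sum 9 len 1
[9, 2] sum 11 len 2
[2, 5] sum 7 len 2
[2, 5, 2] sum 9 len 3
[2, 5, 2, 1] sum 10 len 4
[2, 5, 2, 1, 4] sum 14 len 5
[2, 1, 4, 8] sum 15 len 4
[1, 4, 8, 2] sum 15 len 4
[2, 8] sum 10 len 2
[9] sum 9 len 1
[7] sum 7 len 1
Longest length seen: 5.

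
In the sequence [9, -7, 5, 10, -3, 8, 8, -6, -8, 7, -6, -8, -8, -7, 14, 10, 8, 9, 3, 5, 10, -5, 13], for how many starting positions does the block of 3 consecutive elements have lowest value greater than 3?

9 -7 5 → min -7
-7 5 10 → min -7
5 10 -3 → min -3
10 -3 8 → min -3
-3 8 8 → min -3
8 8 -6 → min -6
8 -6 -8 → min -8
-6 -8 7 → min -8
-8 7 -6 → min -8
7 -6 -8 → min -8
-6 -8 -8 → min -8
-8 -8 -7 → min -8
-8 -7 14 → min -8
-7 14 10 → min -7
14 10 8 → min 8  > 3 ✓
10 8 9 → min 8  > 3 ✓
8 9 3 → min 3
9 3 5 → min 3
3 5 10 → min 3
5 10 -5 → min -5
10 -5 13 → min -5
2 windows satisfy the condition.

2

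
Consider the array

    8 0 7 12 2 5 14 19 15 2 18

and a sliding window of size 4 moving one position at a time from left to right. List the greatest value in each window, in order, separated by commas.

Sliding a size-4 window across the 11 values:
8 0 7 12 → max 12
0 7 12 2 → max 12
7 12 2 5 → max 12
12 2 5 14 → max 14
2 5 14 19 → max 19
5 14 19 15 → max 19
14 19 15 2 → max 19
19 15 2 18 → max 19

12, 12, 12, 14, 19, 19, 19, 19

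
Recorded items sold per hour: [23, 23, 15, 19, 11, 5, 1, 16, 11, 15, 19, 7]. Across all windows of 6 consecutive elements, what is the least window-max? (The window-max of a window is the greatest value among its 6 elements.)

16

(23, 23, 15, 19, 11, 5) → max 23
(23, 15, 19, 11, 5, 1) → max 23
(15, 19, 11, 5, 1, 16) → max 19
(19, 11, 5, 1, 16, 11) → max 19
(11, 5, 1, 16, 11, 15) → max 16
(5, 1, 16, 11, 15, 19) → max 19
(1, 16, 11, 15, 19, 7) → max 19
Least of these is 16.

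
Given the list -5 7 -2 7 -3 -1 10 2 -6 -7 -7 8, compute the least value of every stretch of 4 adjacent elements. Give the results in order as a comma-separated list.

-5, -3, -3, -3, -3, -6, -7, -7, -7

Sliding a size-4 window across the 12 values:
-5 7 -2 7 → min -5
7 -2 7 -3 → min -3
-2 7 -3 -1 → min -3
7 -3 -1 10 → min -3
-3 -1 10 2 → min -3
-1 10 2 -6 → min -6
10 2 -6 -7 → min -7
2 -6 -7 -7 → min -7
-6 -7 -7 8 → min -7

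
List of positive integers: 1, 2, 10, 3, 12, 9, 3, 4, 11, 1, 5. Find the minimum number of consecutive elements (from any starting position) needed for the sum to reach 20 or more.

Extend right; whenever the sum reaches 20, record the length and shrink from the left:
add 1: running sum 1 < 20
add 2: running sum 3 < 20
add 10: running sum 13 < 20
add 3: running sum 16 < 20
add 12: shortest ending here [10, 3, 12] sum 25, len 3
add 9: shortest ending here [12, 9] sum 21, len 2
add 3: shortest ending here [12, 9, 3] sum 24, len 3
add 4: shortest ending here [12, 9, 3, 4] sum 28, len 4
add 11: shortest ending here [9, 3, 4, 11] sum 27, len 4
add 1: shortest ending here [9, 3, 4, 11, 1] sum 28, len 5
add 5: shortest ending here [4, 11, 1, 5] sum 21, len 4
Shortest qualifying length: 2.

2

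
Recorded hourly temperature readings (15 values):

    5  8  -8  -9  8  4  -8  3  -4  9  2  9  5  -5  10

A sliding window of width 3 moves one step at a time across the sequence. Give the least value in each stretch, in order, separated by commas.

Sliding a size-3 window across the 15 values:
5 8 -8 → min -8
8 -8 -9 → min -9
-8 -9 8 → min -9
-9 8 4 → min -9
8 4 -8 → min -8
4 -8 3 → min -8
-8 3 -4 → min -8
3 -4 9 → min -4
-4 9 2 → min -4
9 2 9 → min 2
2 9 5 → min 2
9 5 -5 → min -5
5 -5 10 → min -5

-8, -9, -9, -9, -8, -8, -8, -4, -4, 2, 2, -5, -5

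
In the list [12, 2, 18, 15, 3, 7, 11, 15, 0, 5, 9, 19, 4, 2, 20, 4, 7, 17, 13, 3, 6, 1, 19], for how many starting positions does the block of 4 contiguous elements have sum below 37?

12 2 18 15 → sum 47
2 18 15 3 → sum 38
18 15 3 7 → sum 43
15 3 7 11 → sum 36  < 37 ✓
3 7 11 15 → sum 36  < 37 ✓
7 11 15 0 → sum 33  < 37 ✓
11 15 0 5 → sum 31  < 37 ✓
15 0 5 9 → sum 29  < 37 ✓
0 5 9 19 → sum 33  < 37 ✓
5 9 19 4 → sum 37
9 19 4 2 → sum 34  < 37 ✓
19 4 2 20 → sum 45
4 2 20 4 → sum 30  < 37 ✓
2 20 4 7 → sum 33  < 37 ✓
20 4 7 17 → sum 48
4 7 17 13 → sum 41
7 17 13 3 → sum 40
17 13 3 6 → sum 39
13 3 6 1 → sum 23  < 37 ✓
3 6 1 19 → sum 29  < 37 ✓
11 windows satisfy the condition.

11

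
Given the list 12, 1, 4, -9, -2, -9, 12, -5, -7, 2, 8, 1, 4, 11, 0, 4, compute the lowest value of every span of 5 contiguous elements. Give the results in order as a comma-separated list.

-9, -9, -9, -9, -9, -9, -7, -7, -7, 1, 0, 0

(12, 1, 4, -9, -2) → min -9
(1, 4, -9, -2, -9) → min -9
(4, -9, -2, -9, 12) → min -9
(-9, -2, -9, 12, -5) → min -9
(-2, -9, 12, -5, -7) → min -9
(-9, 12, -5, -7, 2) → min -9
(12, -5, -7, 2, 8) → min -7
(-5, -7, 2, 8, 1) → min -7
(-7, 2, 8, 1, 4) → min -7
(2, 8, 1, 4, 11) → min 1
(8, 1, 4, 11, 0) → min 0
(1, 4, 11, 0, 4) → min 0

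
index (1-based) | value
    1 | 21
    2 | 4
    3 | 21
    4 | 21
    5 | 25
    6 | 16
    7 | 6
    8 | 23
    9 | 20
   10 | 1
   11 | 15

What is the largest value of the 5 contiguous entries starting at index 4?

Elements at indices 4..8: 21, 25, 16, 6, 23
max(21, 25, 16, 6, 23) = 25

25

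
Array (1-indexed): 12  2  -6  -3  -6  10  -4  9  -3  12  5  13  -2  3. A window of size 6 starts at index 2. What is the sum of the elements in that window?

-7

Elements at indices 2..7: 2, -6, -3, -6, 10, -4
sum(2, -6, -3, -6, 10, -4) = -7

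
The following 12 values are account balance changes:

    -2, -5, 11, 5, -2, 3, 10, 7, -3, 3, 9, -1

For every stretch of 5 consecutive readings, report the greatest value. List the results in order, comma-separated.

11, 11, 11, 10, 10, 10, 10, 9

(-2, -5, 11, 5, -2) → max 11
(-5, 11, 5, -2, 3) → max 11
(11, 5, -2, 3, 10) → max 11
(5, -2, 3, 10, 7) → max 10
(-2, 3, 10, 7, -3) → max 10
(3, 10, 7, -3, 3) → max 10
(10, 7, -3, 3, 9) → max 10
(7, -3, 3, 9, -1) → max 9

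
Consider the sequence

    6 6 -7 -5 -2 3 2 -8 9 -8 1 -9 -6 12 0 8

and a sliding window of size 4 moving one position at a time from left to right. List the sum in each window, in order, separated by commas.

6 6 -7 -5 → sum 0
6 -7 -5 -2 → sum -8
-7 -5 -2 3 → sum -11
-5 -2 3 2 → sum -2
-2 3 2 -8 → sum -5
3 2 -8 9 → sum 6
2 -8 9 -8 → sum -5
-8 9 -8 1 → sum -6
9 -8 1 -9 → sum -7
-8 1 -9 -6 → sum -22
1 -9 -6 12 → sum -2
-9 -6 12 0 → sum -3
-6 12 0 8 → sum 14

0, -8, -11, -2, -5, 6, -5, -6, -7, -22, -2, -3, 14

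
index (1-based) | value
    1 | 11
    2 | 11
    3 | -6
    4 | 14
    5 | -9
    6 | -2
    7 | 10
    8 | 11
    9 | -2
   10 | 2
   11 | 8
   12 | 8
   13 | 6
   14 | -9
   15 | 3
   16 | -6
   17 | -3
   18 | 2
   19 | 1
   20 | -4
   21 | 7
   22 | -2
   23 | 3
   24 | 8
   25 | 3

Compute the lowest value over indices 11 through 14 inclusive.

-9

Elements at indices 11..14: 8, 8, 6, -9
min(8, 8, 6, -9) = -9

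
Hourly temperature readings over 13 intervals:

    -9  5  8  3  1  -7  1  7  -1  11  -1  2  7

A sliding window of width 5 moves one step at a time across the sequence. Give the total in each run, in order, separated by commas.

8, 10, 6, 5, 1, 11, 17, 18, 18

Sliding a size-5 window across the 13 values:
-9 5 8 3 1 → sum 8
5 8 3 1 -7 → sum 10
8 3 1 -7 1 → sum 6
3 1 -7 1 7 → sum 5
1 -7 1 7 -1 → sum 1
-7 1 7 -1 11 → sum 11
1 7 -1 11 -1 → sum 17
7 -1 11 -1 2 → sum 18
-1 11 -1 2 7 → sum 18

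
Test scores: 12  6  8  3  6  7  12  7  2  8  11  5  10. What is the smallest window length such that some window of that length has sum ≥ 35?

add 12: running sum 12 < 35
add 6: running sum 18 < 35
add 8: running sum 26 < 35
add 3: running sum 29 < 35
add 6: shortest ending here [12, 6, 8, 3, 6] sum 35, len 5
add 7: shortest ending here [12, 6, 8, 3, 6, 7] sum 42, len 6
add 12: shortest ending here [8, 3, 6, 7, 12] sum 36, len 5
add 7: shortest ending here [3, 6, 7, 12, 7] sum 35, len 5
add 2: shortest ending here [3, 6, 7, 12, 7, 2] sum 37, len 6
add 8: shortest ending here [7, 12, 7, 2, 8] sum 36, len 5
add 11: shortest ending here [12, 7, 2, 8, 11] sum 40, len 5
add 5: shortest ending here [12, 7, 2, 8, 11, 5] sum 45, len 6
add 10: shortest ending here [2, 8, 11, 5, 10] sum 36, len 5
Shortest qualifying length: 5.

5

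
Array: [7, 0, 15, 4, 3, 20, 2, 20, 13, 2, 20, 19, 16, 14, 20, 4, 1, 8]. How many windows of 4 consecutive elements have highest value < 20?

[7, 0, 15, 4] → max 15  < 20 ✓
[0, 15, 4, 3] → max 15  < 20 ✓
[15, 4, 3, 20] → max 20
[4, 3, 20, 2] → max 20
[3, 20, 2, 20] → max 20
[20, 2, 20, 13] → max 20
[2, 20, 13, 2] → max 20
[20, 13, 2, 20] → max 20
[13, 2, 20, 19] → max 20
[2, 20, 19, 16] → max 20
[20, 19, 16, 14] → max 20
[19, 16, 14, 20] → max 20
[16, 14, 20, 4] → max 20
[14, 20, 4, 1] → max 20
[20, 4, 1, 8] → max 20
2 windows satisfy the condition.

2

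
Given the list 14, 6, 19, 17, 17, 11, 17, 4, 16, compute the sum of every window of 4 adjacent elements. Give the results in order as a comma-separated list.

[14, 6, 19, 17] → sum 56
[6, 19, 17, 17] → sum 59
[19, 17, 17, 11] → sum 64
[17, 17, 11, 17] → sum 62
[17, 11, 17, 4] → sum 49
[11, 17, 4, 16] → sum 48

56, 59, 64, 62, 49, 48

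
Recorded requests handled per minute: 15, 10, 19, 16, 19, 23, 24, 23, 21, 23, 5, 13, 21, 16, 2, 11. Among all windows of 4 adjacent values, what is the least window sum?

50

15 10 19 16 → sum 60
10 19 16 19 → sum 64
19 16 19 23 → sum 77
16 19 23 24 → sum 82
19 23 24 23 → sum 89
23 24 23 21 → sum 91
24 23 21 23 → sum 91
23 21 23 5 → sum 72
21 23 5 13 → sum 62
23 5 13 21 → sum 62
5 13 21 16 → sum 55
13 21 16 2 → sum 52
21 16 2 11 → sum 50
Least of these is 50.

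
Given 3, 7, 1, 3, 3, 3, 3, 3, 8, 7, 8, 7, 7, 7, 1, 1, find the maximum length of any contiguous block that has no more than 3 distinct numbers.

Extend right; when distinct count exceeds 3, shrink from the left:
[3] 1 distinct, len 1
[3, 7] 2 distinct, len 2
[3, 7, 1] 3 distinct, len 3
[3, 7, 1, 3] 3 distinct, len 4
[3, 7, 1, 3, 3] 3 distinct, len 5
[3, 7, 1, 3, 3, 3] 3 distinct, len 6
[3, 7, 1, 3, 3, 3, 3] 3 distinct, len 7
[3, 7, 1, 3, 3, 3, 3, 3] 3 distinct, len 8
[1, 3, 3, 3, 3, 3, 8] 3 distinct, len 7
[3, 3, 3, 3, 3, 8, 7] 3 distinct, len 7
[3, 3, 3, 3, 3, 8, 7, 8] 3 distinct, len 8
[3, 3, 3, 3, 3, 8, 7, 8, 7] 3 distinct, len 9
[3, 3, 3, 3, 3, 8, 7, 8, 7, 7] 3 distinct, len 10
[3, 3, 3, 3, 3, 8, 7, 8, 7, 7, 7] 3 distinct, len 11
[8, 7, 8, 7, 7, 7, 1] 3 distinct, len 7
[8, 7, 8, 7, 7, 7, 1, 1] 3 distinct, len 8
Longest length with ≤3 distinct: 11.

11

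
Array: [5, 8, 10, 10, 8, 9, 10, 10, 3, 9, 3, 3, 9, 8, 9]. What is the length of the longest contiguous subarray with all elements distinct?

[5] len 1
[5, 8] len 2
[5, 8, 10] len 3
[10] len 1
[10, 8] len 2
[10, 8, 9] len 3
[8, 9, 10] len 3
[10] len 1
[10, 3] len 2
[10, 3, 9] len 3
[9, 3] len 2
[3] len 1
[3, 9] len 2
[3, 9, 8] len 3
[8, 9] len 2
Longest all-distinct length: 3.

3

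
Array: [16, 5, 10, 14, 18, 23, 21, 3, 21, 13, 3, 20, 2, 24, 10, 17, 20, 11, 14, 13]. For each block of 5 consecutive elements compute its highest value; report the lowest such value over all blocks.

18

Each size-5 window and its max:
16 5 10 14 18 → max 18
5 10 14 18 23 → max 23
10 14 18 23 21 → max 23
14 18 23 21 3 → max 23
18 23 21 3 21 → max 23
23 21 3 21 13 → max 23
21 3 21 13 3 → max 21
3 21 13 3 20 → max 21
21 13 3 20 2 → max 21
13 3 20 2 24 → max 24
3 20 2 24 10 → max 24
20 2 24 10 17 → max 24
2 24 10 17 20 → max 24
24 10 17 20 11 → max 24
10 17 20 11 14 → max 20
17 20 11 14 13 → max 20
Lowest of these is 18.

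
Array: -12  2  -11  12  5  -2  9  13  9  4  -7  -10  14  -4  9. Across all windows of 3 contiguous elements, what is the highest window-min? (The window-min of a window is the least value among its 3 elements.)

9

-12 2 -11 → min -12
2 -11 12 → min -11
-11 12 5 → min -11
12 5 -2 → min -2
5 -2 9 → min -2
-2 9 13 → min -2
9 13 9 → min 9
13 9 4 → min 4
9 4 -7 → min -7
4 -7 -10 → min -10
-7 -10 14 → min -10
-10 14 -4 → min -10
14 -4 9 → min -4
Highest of these is 9.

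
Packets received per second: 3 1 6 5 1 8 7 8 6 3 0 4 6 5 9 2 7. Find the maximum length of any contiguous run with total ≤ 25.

Extend to the right; shrink from the left whenever the sum exceeds 25:
add 3: [3] sum 3, len 1
add 1: [3, 1] sum 4, len 2
add 6: [3, 1, 6] sum 10, len 3
add 5: [3, 1, 6, 5] sum 15, len 4
add 1: [3, 1, 6, 5, 1] sum 16, len 5
add 8: [3, 1, 6, 5, 1, 8] sum 24, len 6
add 7: [5, 1, 8, 7] sum 21, len 4
add 8: [1, 8, 7, 8] sum 24, len 4
add 6: [7, 8, 6] sum 21, len 3
add 3: [7, 8, 6, 3] sum 24, len 4
add 0: [7, 8, 6, 3, 0] sum 24, len 5
add 4: [8, 6, 3, 0, 4] sum 21, len 5
add 6: [6, 3, 0, 4, 6] sum 19, len 5
add 5: [6, 3, 0, 4, 6, 5] sum 24, len 6
add 9: [0, 4, 6, 5, 9] sum 24, len 5
add 2: [6, 5, 9, 2] sum 22, len 4
add 7: [5, 9, 2, 7] sum 23, len 4
Longest length seen: 6.

6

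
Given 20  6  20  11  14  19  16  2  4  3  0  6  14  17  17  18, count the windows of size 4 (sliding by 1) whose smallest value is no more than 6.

10

[20, 6, 20, 11] → min 6  ≤ 6 ✓
[6, 20, 11, 14] → min 6  ≤ 6 ✓
[20, 11, 14, 19] → min 11
[11, 14, 19, 16] → min 11
[14, 19, 16, 2] → min 2  ≤ 6 ✓
[19, 16, 2, 4] → min 2  ≤ 6 ✓
[16, 2, 4, 3] → min 2  ≤ 6 ✓
[2, 4, 3, 0] → min 0  ≤ 6 ✓
[4, 3, 0, 6] → min 0  ≤ 6 ✓
[3, 0, 6, 14] → min 0  ≤ 6 ✓
[0, 6, 14, 17] → min 0  ≤ 6 ✓
[6, 14, 17, 17] → min 6  ≤ 6 ✓
[14, 17, 17, 18] → min 14
10 windows satisfy the condition.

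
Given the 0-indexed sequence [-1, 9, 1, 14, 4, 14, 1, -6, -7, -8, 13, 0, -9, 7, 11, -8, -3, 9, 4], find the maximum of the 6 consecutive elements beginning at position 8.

Elements at indices 8..13: -7, -8, 13, 0, -9, 7
max(-7, -8, 13, 0, -9, 7) = 13

13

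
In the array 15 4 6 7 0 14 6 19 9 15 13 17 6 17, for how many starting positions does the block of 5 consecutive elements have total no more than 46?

(15, 4, 6, 7, 0) → sum 32  ≤ 46 ✓
(4, 6, 7, 0, 14) → sum 31  ≤ 46 ✓
(6, 7, 0, 14, 6) → sum 33  ≤ 46 ✓
(7, 0, 14, 6, 19) → sum 46  ≤ 46 ✓
(0, 14, 6, 19, 9) → sum 48
(14, 6, 19, 9, 15) → sum 63
(6, 19, 9, 15, 13) → sum 62
(19, 9, 15, 13, 17) → sum 73
(9, 15, 13, 17, 6) → sum 60
(15, 13, 17, 6, 17) → sum 68
4 windows satisfy the condition.

4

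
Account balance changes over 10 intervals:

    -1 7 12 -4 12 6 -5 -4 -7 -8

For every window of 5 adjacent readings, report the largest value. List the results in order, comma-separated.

-1 7 12 -4 12 → max 12
7 12 -4 12 6 → max 12
12 -4 12 6 -5 → max 12
-4 12 6 -5 -4 → max 12
12 6 -5 -4 -7 → max 12
6 -5 -4 -7 -8 → max 6

12, 12, 12, 12, 12, 6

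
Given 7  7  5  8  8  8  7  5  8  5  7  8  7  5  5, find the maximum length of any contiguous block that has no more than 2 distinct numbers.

4

Extend right; when distinct count exceeds 2, shrink from the left:
add 7: window [7] (1 distinct), len 1
add 7: window [7, 7] (1 distinct), len 2
add 5: window [7, 7, 5] (2 distinct), len 3
add 8: window [5, 8] (2 distinct), len 2
add 8: window [5, 8, 8] (2 distinct), len 3
add 8: window [5, 8, 8, 8] (2 distinct), len 4
add 7: window [8, 8, 8, 7] (2 distinct), len 4
add 5: window [7, 5] (2 distinct), len 2
add 8: window [5, 8] (2 distinct), len 2
add 5: window [5, 8, 5] (2 distinct), len 3
add 7: window [5, 7] (2 distinct), len 2
add 8: window [7, 8] (2 distinct), len 2
add 7: window [7, 8, 7] (2 distinct), len 3
add 5: window [7, 5] (2 distinct), len 2
add 5: window [7, 5, 5] (2 distinct), len 3
Longest length with ≤2 distinct: 4.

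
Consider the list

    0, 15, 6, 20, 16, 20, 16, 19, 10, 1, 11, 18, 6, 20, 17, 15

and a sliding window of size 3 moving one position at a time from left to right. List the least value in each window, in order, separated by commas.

0, 6, 6, 16, 16, 16, 10, 1, 1, 1, 6, 6, 6, 15

0 15 6 → min 0
15 6 20 → min 6
6 20 16 → min 6
20 16 20 → min 16
16 20 16 → min 16
20 16 19 → min 16
16 19 10 → min 10
19 10 1 → min 1
10 1 11 → min 1
1 11 18 → min 1
11 18 6 → min 6
18 6 20 → min 6
6 20 17 → min 6
20 17 15 → min 15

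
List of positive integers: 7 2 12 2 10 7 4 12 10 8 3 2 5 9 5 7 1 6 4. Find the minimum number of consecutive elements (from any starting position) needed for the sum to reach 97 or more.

add 7: running sum 7 < 97
add 2: running sum 9 < 97
add 12: running sum 21 < 97
add 2: running sum 23 < 97
add 10: running sum 33 < 97
add 7: running sum 40 < 97
add 4: running sum 44 < 97
add 12: running sum 56 < 97
add 10: running sum 66 < 97
add 8: running sum 74 < 97
add 3: running sum 77 < 97
add 2: running sum 79 < 97
add 5: running sum 84 < 97
add 9: running sum 93 < 97
end 14: [7, 2, 12, 2, 10, 7, 4, 12, 10, 8, 3, 2, 5, 9, 5] sum 98, len 15
end 15: [2, 12, 2, 10, 7, 4, 12, 10, 8, 3, 2, 5, 9, 5, 7] sum 98, len 15
end 16: [12, 2, 10, 7, 4, 12, 10, 8, 3, 2, 5, 9, 5, 7, 1] sum 97, len 15
end 17: [12, 2, 10, 7, 4, 12, 10, 8, 3, 2, 5, 9, 5, 7, 1, 6] sum 103, len 16
end 18: [12, 2, 10, 7, 4, 12, 10, 8, 3, 2, 5, 9, 5, 7, 1, 6, 4] sum 107, len 17
Shortest qualifying length: 15.

15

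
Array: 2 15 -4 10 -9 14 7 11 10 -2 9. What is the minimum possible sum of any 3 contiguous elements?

-3

2 15 -4 → sum 13
15 -4 10 → sum 21
-4 10 -9 → sum -3
10 -9 14 → sum 15
-9 14 7 → sum 12
14 7 11 → sum 32
7 11 10 → sum 28
11 10 -2 → sum 19
10 -2 9 → sum 17
Minimum of these is -3.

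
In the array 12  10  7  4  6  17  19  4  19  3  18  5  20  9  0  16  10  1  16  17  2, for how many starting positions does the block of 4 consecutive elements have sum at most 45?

12 10 7 4 → sum 33  ≤ 45 ✓
10 7 4 6 → sum 27  ≤ 45 ✓
7 4 6 17 → sum 34  ≤ 45 ✓
4 6 17 19 → sum 46
6 17 19 4 → sum 46
17 19 4 19 → sum 59
19 4 19 3 → sum 45  ≤ 45 ✓
4 19 3 18 → sum 44  ≤ 45 ✓
19 3 18 5 → sum 45  ≤ 45 ✓
3 18 5 20 → sum 46
18 5 20 9 → sum 52
5 20 9 0 → sum 34  ≤ 45 ✓
20 9 0 16 → sum 45  ≤ 45 ✓
9 0 16 10 → sum 35  ≤ 45 ✓
0 16 10 1 → sum 27  ≤ 45 ✓
16 10 1 16 → sum 43  ≤ 45 ✓
10 1 16 17 → sum 44  ≤ 45 ✓
1 16 17 2 → sum 36  ≤ 45 ✓
13 windows satisfy the condition.

13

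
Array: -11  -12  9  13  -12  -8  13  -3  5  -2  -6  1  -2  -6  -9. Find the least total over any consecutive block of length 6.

-24

Each size-6 window and its sum:
-11 -12 9 13 -12 -8 → sum -21
-12 9 13 -12 -8 13 → sum 3
9 13 -12 -8 13 -3 → sum 12
13 -12 -8 13 -3 5 → sum 8
-12 -8 13 -3 5 -2 → sum -7
-8 13 -3 5 -2 -6 → sum -1
13 -3 5 -2 -6 1 → sum 8
-3 5 -2 -6 1 -2 → sum -7
5 -2 -6 1 -2 -6 → sum -10
-2 -6 1 -2 -6 -9 → sum -24
Least of these is -24.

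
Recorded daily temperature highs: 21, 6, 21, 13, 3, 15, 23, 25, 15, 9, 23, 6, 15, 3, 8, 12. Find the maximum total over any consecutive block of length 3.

63

Window sums for each of the 14 positions:
(21, 6, 21) → sum 48
(6, 21, 13) → sum 40
(21, 13, 3) → sum 37
(13, 3, 15) → sum 31
(3, 15, 23) → sum 41
(15, 23, 25) → sum 63
(23, 25, 15) → sum 63
(25, 15, 9) → sum 49
(15, 9, 23) → sum 47
(9, 23, 6) → sum 38
(23, 6, 15) → sum 44
(6, 15, 3) → sum 24
(15, 3, 8) → sum 26
(3, 8, 12) → sum 23
Maximum of these is 63.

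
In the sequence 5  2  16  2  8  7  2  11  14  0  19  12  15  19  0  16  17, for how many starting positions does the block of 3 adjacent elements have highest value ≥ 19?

5 2 16 → max 16
2 16 2 → max 16
16 2 8 → max 16
2 8 7 → max 8
8 7 2 → max 8
7 2 11 → max 11
2 11 14 → max 14
11 14 0 → max 14
14 0 19 → max 19  ≥ 19 ✓
0 19 12 → max 19  ≥ 19 ✓
19 12 15 → max 19  ≥ 19 ✓
12 15 19 → max 19  ≥ 19 ✓
15 19 0 → max 19  ≥ 19 ✓
19 0 16 → max 19  ≥ 19 ✓
0 16 17 → max 17
6 windows satisfy the condition.

6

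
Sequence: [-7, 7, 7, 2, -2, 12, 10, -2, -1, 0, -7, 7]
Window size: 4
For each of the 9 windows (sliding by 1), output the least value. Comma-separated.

-7, -2, -2, -2, -2, -2, -2, -7, -7

-7 7 7 2 → min -7
7 7 2 -2 → min -2
7 2 -2 12 → min -2
2 -2 12 10 → min -2
-2 12 10 -2 → min -2
12 10 -2 -1 → min -2
10 -2 -1 0 → min -2
-2 -1 0 -7 → min -7
-1 0 -7 7 → min -7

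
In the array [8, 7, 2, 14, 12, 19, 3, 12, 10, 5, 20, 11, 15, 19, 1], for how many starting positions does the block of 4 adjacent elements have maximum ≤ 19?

8

[8, 7, 2, 14] → max 14  ≤ 19 ✓
[7, 2, 14, 12] → max 14  ≤ 19 ✓
[2, 14, 12, 19] → max 19  ≤ 19 ✓
[14, 12, 19, 3] → max 19  ≤ 19 ✓
[12, 19, 3, 12] → max 19  ≤ 19 ✓
[19, 3, 12, 10] → max 19  ≤ 19 ✓
[3, 12, 10, 5] → max 12  ≤ 19 ✓
[12, 10, 5, 20] → max 20
[10, 5, 20, 11] → max 20
[5, 20, 11, 15] → max 20
[20, 11, 15, 19] → max 20
[11, 15, 19, 1] → max 19  ≤ 19 ✓
8 windows satisfy the condition.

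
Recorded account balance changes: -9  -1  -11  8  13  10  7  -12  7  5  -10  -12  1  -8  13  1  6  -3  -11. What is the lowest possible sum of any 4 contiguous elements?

-29

(-9, -1, -11, 8) → sum -13
(-1, -11, 8, 13) → sum 9
(-11, 8, 13, 10) → sum 20
(8, 13, 10, 7) → sum 38
(13, 10, 7, -12) → sum 18
(10, 7, -12, 7) → sum 12
(7, -12, 7, 5) → sum 7
(-12, 7, 5, -10) → sum -10
(7, 5, -10, -12) → sum -10
(5, -10, -12, 1) → sum -16
(-10, -12, 1, -8) → sum -29
(-12, 1, -8, 13) → sum -6
(1, -8, 13, 1) → sum 7
(-8, 13, 1, 6) → sum 12
(13, 1, 6, -3) → sum 17
(1, 6, -3, -11) → sum -7
Lowest of these is -29.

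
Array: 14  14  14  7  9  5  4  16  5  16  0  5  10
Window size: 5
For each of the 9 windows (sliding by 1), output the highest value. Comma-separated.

14, 14, 14, 16, 16, 16, 16, 16, 16

(14, 14, 14, 7, 9) → max 14
(14, 14, 7, 9, 5) → max 14
(14, 7, 9, 5, 4) → max 14
(7, 9, 5, 4, 16) → max 16
(9, 5, 4, 16, 5) → max 16
(5, 4, 16, 5, 16) → max 16
(4, 16, 5, 16, 0) → max 16
(16, 5, 16, 0, 5) → max 16
(5, 16, 0, 5, 10) → max 16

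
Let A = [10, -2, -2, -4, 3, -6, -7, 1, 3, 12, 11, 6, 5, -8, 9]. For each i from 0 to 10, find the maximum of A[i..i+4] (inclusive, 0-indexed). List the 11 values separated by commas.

10, 3, 3, 3, 3, 12, 12, 12, 12, 12, 11

Sliding a size-5 window across the 15 values:
(10, -2, -2, -4, 3) → max 10
(-2, -2, -4, 3, -6) → max 3
(-2, -4, 3, -6, -7) → max 3
(-4, 3, -6, -7, 1) → max 3
(3, -6, -7, 1, 3) → max 3
(-6, -7, 1, 3, 12) → max 12
(-7, 1, 3, 12, 11) → max 12
(1, 3, 12, 11, 6) → max 12
(3, 12, 11, 6, 5) → max 12
(12, 11, 6, 5, -8) → max 12
(11, 6, 5, -8, 9) → max 11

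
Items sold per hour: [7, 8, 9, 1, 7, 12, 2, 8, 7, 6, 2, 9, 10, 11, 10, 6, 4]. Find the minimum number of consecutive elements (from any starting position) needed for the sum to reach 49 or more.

6

add 7: running sum 7 < 49
add 8: running sum 15 < 49
add 9: running sum 24 < 49
add 1: running sum 25 < 49
add 7: running sum 32 < 49
add 12: running sum 44 < 49
add 2: running sum 46 < 49
end 7: [7, 8, 9, 1, 7, 12, 2, 8] sum 54, len 8
end 8: [8, 9, 1, 7, 12, 2, 8, 7] sum 54, len 8
end 9: [9, 1, 7, 12, 2, 8, 7, 6] sum 52, len 8
end 10: [9, 1, 7, 12, 2, 8, 7, 6, 2] sum 54, len 9
end 11: [7, 12, 2, 8, 7, 6, 2, 9] sum 53, len 8
end 12: [12, 2, 8, 7, 6, 2, 9, 10] sum 56, len 8
end 13: [8, 7, 6, 2, 9, 10, 11] sum 53, len 7
end 14: [7, 6, 2, 9, 10, 11, 10] sum 55, len 7
end 15: [6, 2, 9, 10, 11, 10, 6] sum 54, len 7
end 16: [9, 10, 11, 10, 6, 4] sum 50, len 6
Shortest qualifying length: 6.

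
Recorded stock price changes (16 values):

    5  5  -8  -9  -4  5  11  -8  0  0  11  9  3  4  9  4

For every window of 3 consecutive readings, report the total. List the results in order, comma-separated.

2, -12, -21, -8, 12, 8, 3, -8, 11, 20, 23, 16, 16, 17

[5, 5, -8] → sum 2
[5, -8, -9] → sum -12
[-8, -9, -4] → sum -21
[-9, -4, 5] → sum -8
[-4, 5, 11] → sum 12
[5, 11, -8] → sum 8
[11, -8, 0] → sum 3
[-8, 0, 0] → sum -8
[0, 0, 11] → sum 11
[0, 11, 9] → sum 20
[11, 9, 3] → sum 23
[9, 3, 4] → sum 16
[3, 4, 9] → sum 16
[4, 9, 4] → sum 17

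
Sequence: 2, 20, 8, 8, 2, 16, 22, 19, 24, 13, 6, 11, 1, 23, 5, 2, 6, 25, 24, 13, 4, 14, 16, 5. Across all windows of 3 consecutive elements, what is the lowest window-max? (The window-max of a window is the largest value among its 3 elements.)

6

Window maxs for each of the 22 positions:
[2, 20, 8] → max 20
[20, 8, 8] → max 20
[8, 8, 2] → max 8
[8, 2, 16] → max 16
[2, 16, 22] → max 22
[16, 22, 19] → max 22
[22, 19, 24] → max 24
[19, 24, 13] → max 24
[24, 13, 6] → max 24
[13, 6, 11] → max 13
[6, 11, 1] → max 11
[11, 1, 23] → max 23
[1, 23, 5] → max 23
[23, 5, 2] → max 23
[5, 2, 6] → max 6
[2, 6, 25] → max 25
[6, 25, 24] → max 25
[25, 24, 13] → max 25
[24, 13, 4] → max 24
[13, 4, 14] → max 14
[4, 14, 16] → max 16
[14, 16, 5] → max 16
Lowest of these is 6.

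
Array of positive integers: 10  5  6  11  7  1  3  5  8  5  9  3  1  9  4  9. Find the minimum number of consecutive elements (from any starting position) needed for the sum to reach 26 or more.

add 10: running sum 10 < 26
add 5: running sum 15 < 26
add 6: running sum 21 < 26
add 11: shortest ending here [10, 5, 6, 11] sum 32, len 4
add 7: shortest ending here [5, 6, 11, 7] sum 29, len 4
add 1: shortest ending here [5, 6, 11, 7, 1] sum 30, len 5
add 3: shortest ending here [6, 11, 7, 1, 3] sum 28, len 5
add 5: shortest ending here [11, 7, 1, 3, 5] sum 27, len 5
add 8: shortest ending here [11, 7, 1, 3, 5, 8] sum 35, len 6
add 5: shortest ending here [7, 1, 3, 5, 8, 5] sum 29, len 6
add 9: shortest ending here [5, 8, 5, 9] sum 27, len 4
add 3: shortest ending here [5, 8, 5, 9, 3] sum 30, len 5
add 1: shortest ending here [8, 5, 9, 3, 1] sum 26, len 5
add 9: shortest ending here [5, 9, 3, 1, 9] sum 27, len 5
add 4: shortest ending here [9, 3, 1, 9, 4] sum 26, len 5
add 9: shortest ending here [3, 1, 9, 4, 9] sum 26, len 5
Shortest qualifying length: 4.

4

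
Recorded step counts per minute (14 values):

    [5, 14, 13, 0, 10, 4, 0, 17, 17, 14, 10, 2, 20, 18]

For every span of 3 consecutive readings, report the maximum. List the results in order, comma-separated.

14, 14, 13, 10, 10, 17, 17, 17, 17, 14, 20, 20

[5, 14, 13] → max 14
[14, 13, 0] → max 14
[13, 0, 10] → max 13
[0, 10, 4] → max 10
[10, 4, 0] → max 10
[4, 0, 17] → max 17
[0, 17, 17] → max 17
[17, 17, 14] → max 17
[17, 14, 10] → max 17
[14, 10, 2] → max 14
[10, 2, 20] → max 20
[2, 20, 18] → max 20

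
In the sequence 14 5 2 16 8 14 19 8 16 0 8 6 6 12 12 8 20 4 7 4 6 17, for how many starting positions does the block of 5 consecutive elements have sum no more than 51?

12

[14, 5, 2, 16, 8] → sum 45  ≤ 51 ✓
[5, 2, 16, 8, 14] → sum 45  ≤ 51 ✓
[2, 16, 8, 14, 19] → sum 59
[16, 8, 14, 19, 8] → sum 65
[8, 14, 19, 8, 16] → sum 65
[14, 19, 8, 16, 0] → sum 57
[19, 8, 16, 0, 8] → sum 51  ≤ 51 ✓
[8, 16, 0, 8, 6] → sum 38  ≤ 51 ✓
[16, 0, 8, 6, 6] → sum 36  ≤ 51 ✓
[0, 8, 6, 6, 12] → sum 32  ≤ 51 ✓
[8, 6, 6, 12, 12] → sum 44  ≤ 51 ✓
[6, 6, 12, 12, 8] → sum 44  ≤ 51 ✓
[6, 12, 12, 8, 20] → sum 58
[12, 12, 8, 20, 4] → sum 56
[12, 8, 20, 4, 7] → sum 51  ≤ 51 ✓
[8, 20, 4, 7, 4] → sum 43  ≤ 51 ✓
[20, 4, 7, 4, 6] → sum 41  ≤ 51 ✓
[4, 7, 4, 6, 17] → sum 38  ≤ 51 ✓
12 windows satisfy the condition.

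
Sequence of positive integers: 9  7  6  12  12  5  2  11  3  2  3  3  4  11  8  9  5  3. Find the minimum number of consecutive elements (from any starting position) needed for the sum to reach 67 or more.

9

add 9: running sum 9 < 67
add 7: running sum 16 < 67
add 6: running sum 22 < 67
add 12: running sum 34 < 67
add 12: running sum 46 < 67
add 5: running sum 51 < 67
add 2: running sum 53 < 67
add 11: running sum 64 < 67
end 8: [9, 7, 6, 12, 12, 5, 2, 11, 3] sum 67, len 9
end 9: [9, 7, 6, 12, 12, 5, 2, 11, 3, 2] sum 69, len 10
end 10: [9, 7, 6, 12, 12, 5, 2, 11, 3, 2, 3] sum 72, len 11
end 11: [9, 7, 6, 12, 12, 5, 2, 11, 3, 2, 3, 3] sum 75, len 12
end 12: [7, 6, 12, 12, 5, 2, 11, 3, 2, 3, 3, 4] sum 70, len 12
end 13: [12, 12, 5, 2, 11, 3, 2, 3, 3, 4, 11] sum 68, len 11
end 14: [12, 12, 5, 2, 11, 3, 2, 3, 3, 4, 11, 8] sum 76, len 12
end 15: [12, 5, 2, 11, 3, 2, 3, 3, 4, 11, 8, 9] sum 73, len 12
end 16: [12, 5, 2, 11, 3, 2, 3, 3, 4, 11, 8, 9, 5] sum 78, len 13
end 17: [5, 2, 11, 3, 2, 3, 3, 4, 11, 8, 9, 5, 3] sum 69, len 13
Shortest qualifying length: 9.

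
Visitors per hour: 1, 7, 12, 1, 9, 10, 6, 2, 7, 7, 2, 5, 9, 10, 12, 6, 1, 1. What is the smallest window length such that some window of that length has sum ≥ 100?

add 1: running sum 1 < 100
add 7: running sum 8 < 100
add 12: running sum 20 < 100
add 1: running sum 21 < 100
add 9: running sum 30 < 100
add 10: running sum 40 < 100
add 6: running sum 46 < 100
add 2: running sum 48 < 100
add 7: running sum 55 < 100
add 7: running sum 62 < 100
add 2: running sum 64 < 100
add 5: running sum 69 < 100
add 9: running sum 78 < 100
add 10: running sum 88 < 100
end 14: [1, 7, 12, 1, 9, 10, 6, 2, 7, 7, 2, 5, 9, 10, 12] sum 100, len 15
end 15: [7, 12, 1, 9, 10, 6, 2, 7, 7, 2, 5, 9, 10, 12, 6] sum 105, len 15
end 16: [7, 12, 1, 9, 10, 6, 2, 7, 7, 2, 5, 9, 10, 12, 6, 1] sum 106, len 16
end 17: [12, 1, 9, 10, 6, 2, 7, 7, 2, 5, 9, 10, 12, 6, 1, 1] sum 100, len 16
Shortest qualifying length: 15.

15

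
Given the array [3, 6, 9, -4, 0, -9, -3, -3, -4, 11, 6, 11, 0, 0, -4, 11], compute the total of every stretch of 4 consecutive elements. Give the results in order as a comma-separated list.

3 6 9 -4 → sum 14
6 9 -4 0 → sum 11
9 -4 0 -9 → sum -4
-4 0 -9 -3 → sum -16
0 -9 -3 -3 → sum -15
-9 -3 -3 -4 → sum -19
-3 -3 -4 11 → sum 1
-3 -4 11 6 → sum 10
-4 11 6 11 → sum 24
11 6 11 0 → sum 28
6 11 0 0 → sum 17
11 0 0 -4 → sum 7
0 0 -4 11 → sum 7

14, 11, -4, -16, -15, -19, 1, 10, 24, 28, 17, 7, 7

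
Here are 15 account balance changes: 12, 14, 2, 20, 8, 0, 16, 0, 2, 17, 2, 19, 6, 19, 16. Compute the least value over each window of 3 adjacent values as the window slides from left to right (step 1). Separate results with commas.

2, 2, 2, 0, 0, 0, 0, 0, 2, 2, 2, 6, 6

[12, 14, 2] → min 2
[14, 2, 20] → min 2
[2, 20, 8] → min 2
[20, 8, 0] → min 0
[8, 0, 16] → min 0
[0, 16, 0] → min 0
[16, 0, 2] → min 0
[0, 2, 17] → min 0
[2, 17, 2] → min 2
[17, 2, 19] → min 2
[2, 19, 6] → min 2
[19, 6, 19] → min 6
[6, 19, 16] → min 6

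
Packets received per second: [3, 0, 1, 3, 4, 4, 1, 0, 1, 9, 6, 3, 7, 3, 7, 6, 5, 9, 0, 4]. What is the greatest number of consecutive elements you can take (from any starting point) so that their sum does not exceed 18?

→ 3: sum 3, len 1
→ 0: sum 3, len 2
→ 1: sum 4, len 3
→ 3: sum 7, len 4
→ 4: sum 11, len 5
→ 4: sum 15, len 6
→ 1: sum 16, len 7
→ 0: sum 16, len 8
→ 1: sum 17, len 9
→ 9 (dropped 3, 0, 1, 3, 4): sum 15, len 5
→ 6 (dropped 4): sum 17, len 5
→ 3 (dropped 1, 0, 1): sum 18, len 3
→ 7 (dropped 9): sum 16, len 3
→ 3 (dropped 6): sum 13, len 3
→ 7 (dropped 3): sum 17, len 3
→ 6 (dropped 7): sum 16, len 3
→ 5 (dropped 3): sum 18, len 3
→ 9 (dropped 7, 6): sum 14, len 2
→ 0: sum 14, len 3
→ 4: sum 18, len 4
Longest length seen: 9.

9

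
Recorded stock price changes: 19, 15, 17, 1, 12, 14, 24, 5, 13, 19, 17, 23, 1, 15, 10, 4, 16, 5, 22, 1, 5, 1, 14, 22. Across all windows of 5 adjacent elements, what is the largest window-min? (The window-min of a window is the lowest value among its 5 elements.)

(19, 15, 17, 1, 12) → min 1
(15, 17, 1, 12, 14) → min 1
(17, 1, 12, 14, 24) → min 1
(1, 12, 14, 24, 5) → min 1
(12, 14, 24, 5, 13) → min 5
(14, 24, 5, 13, 19) → min 5
(24, 5, 13, 19, 17) → min 5
(5, 13, 19, 17, 23) → min 5
(13, 19, 17, 23, 1) → min 1
(19, 17, 23, 1, 15) → min 1
(17, 23, 1, 15, 10) → min 1
(23, 1, 15, 10, 4) → min 1
(1, 15, 10, 4, 16) → min 1
(15, 10, 4, 16, 5) → min 4
(10, 4, 16, 5, 22) → min 4
(4, 16, 5, 22, 1) → min 1
(16, 5, 22, 1, 5) → min 1
(5, 22, 1, 5, 1) → min 1
(22, 1, 5, 1, 14) → min 1
(1, 5, 1, 14, 22) → min 1
Largest of these is 5.

5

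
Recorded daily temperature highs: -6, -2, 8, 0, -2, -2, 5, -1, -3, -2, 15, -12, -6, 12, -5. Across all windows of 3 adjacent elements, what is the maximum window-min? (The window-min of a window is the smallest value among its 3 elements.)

[-6, -2, 8] → min -6
[-2, 8, 0] → min -2
[8, 0, -2] → min -2
[0, -2, -2] → min -2
[-2, -2, 5] → min -2
[-2, 5, -1] → min -2
[5, -1, -3] → min -3
[-1, -3, -2] → min -3
[-3, -2, 15] → min -3
[-2, 15, -12] → min -12
[15, -12, -6] → min -12
[-12, -6, 12] → min -12
[-6, 12, -5] → min -6
Maximum of these is -2.

-2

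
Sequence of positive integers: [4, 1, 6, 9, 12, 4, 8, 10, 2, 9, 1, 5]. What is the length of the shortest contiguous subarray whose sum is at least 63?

10

add 4: running sum 4 < 63
add 1: running sum 5 < 63
add 6: running sum 11 < 63
add 9: running sum 20 < 63
add 12: running sum 32 < 63
add 4: running sum 36 < 63
add 8: running sum 44 < 63
add 10: running sum 54 < 63
add 2: running sum 56 < 63
add 9: shortest ending here [4, 1, 6, 9, 12, 4, 8, 10, 2, 9] sum 65, len 10
add 1: shortest ending here [4, 1, 6, 9, 12, 4, 8, 10, 2, 9, 1] sum 66, len 11
add 5: shortest ending here [6, 9, 12, 4, 8, 10, 2, 9, 1, 5] sum 66, len 10
Shortest qualifying length: 10.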